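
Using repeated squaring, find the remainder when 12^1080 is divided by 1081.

98

12^1 ≡ 12 (mod 1081)
12^2 ≡ 12^2 = 144 ≡ 144 (mod 1081)
12^4 ≡ 144^2 = 20736 ≡ 197 (mod 1081)
12^8 ≡ 197^2 = 38809 ≡ 974 (mod 1081)
12^16 ≡ 974^2 = 948676 ≡ 639 (mod 1081)
12^32 ≡ 639^2 = 408321 ≡ 784 (mod 1081)
12^64 ≡ 784^2 = 614656 ≡ 648 (mod 1081)
12^128 ≡ 648^2 = 419904 ≡ 476 (mod 1081)
12^256 ≡ 476^2 = 226576 ≡ 647 (mod 1081)
12^512 ≡ 647^2 = 418609 ≡ 262 (mod 1081)
12^1024 ≡ 262^2 = 68644 ≡ 541 (mod 1081)
1080 = 1024 + 32 + 16 + 8 in binary powers of 2.
So 12^1080 ≡ 541 · 784 · 639 · 974 ≡ 98 (mod 1081).
Since 98 ≠ 1, base 12 is a Fermat witness: 1081 is composite.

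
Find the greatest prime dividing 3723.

3723 = 3 · 1241
1241 = 17 · 73
73 is prime.
So 3723 = 3 · 17 · 73; the largest prime factor is 73.

73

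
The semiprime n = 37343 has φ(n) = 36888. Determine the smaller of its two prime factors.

107

φ(n) = (p−1)(q−1) = n − (p+q) + 1, so p + q = 37343 − 36888 + 1 = 456.
p and q are the roots of t² − 456t + 37343 = 0.
Discriminant: 456² − 4·37343 = 207936 − 149372 = 58564; √58564 = 242.
q = (456 − 242)/2 = 107, p = (456 + 242)/2 = 349.
Check: 107 · 349 = 37343.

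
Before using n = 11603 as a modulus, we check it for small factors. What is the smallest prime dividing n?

11603 is odd.
Digit sum 11, not divisible by 3.
Ends in 3: not divisible by 5.
7: 11603 = 7·1657 + 4
11: 11603 = 11·1054 + 9
13: 11603 = 13·892 + 7
17: 11603 = 17·682 + 9
19: 11603 = 19·610 + 13
23: 11603 = 23·504 + 11
29: 11603 = 29·400 + 3
31: 11603 = 31·374 + 9
37: 11603 = 37·313 + 22
41: 11603 = 41·283

41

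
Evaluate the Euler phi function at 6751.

6552

Factor: 6751 = 43 · 157.
φ(6751) = (43−1) · (157−1) = 42 · 156 = 6552.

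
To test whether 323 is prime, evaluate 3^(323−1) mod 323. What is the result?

264

3^1 ≡ 3 (mod 323)
3^2 ≡ 3^2 = 9 ≡ 9 (mod 323)
3^4 ≡ 9^2 = 81 ≡ 81 (mod 323)
3^8 ≡ 81^2 = 6561 ≡ 101 (mod 323)
3^16 ≡ 101^2 = 10201 ≡ 188 (mod 323)
3^32 ≡ 188^2 = 35344 ≡ 137 (mod 323)
3^64 ≡ 137^2 = 18769 ≡ 35 (mod 323)
3^128 ≡ 35^2 = 1225 ≡ 256 (mod 323)
3^256 ≡ 256^2 = 65536 ≡ 290 (mod 323)
322 = 256 + 64 + 2 in binary powers of 2.
So 3^322 ≡ 290 · 35 · 9 ≡ 264 (mod 323).
Since 264 ≠ 1, base 3 is a Fermat witness: 323 is composite.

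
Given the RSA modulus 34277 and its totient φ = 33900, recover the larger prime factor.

φ(n) = (p−1)(q−1) = n − (p+q) + 1, so p + q = 34277 − 33900 + 1 = 378.
p and q are the roots of t² − 378t + 34277 = 0.
Discriminant: 378² − 4·34277 = 142884 − 137108 = 5776; √5776 = 76.
q = (378 − 76)/2 = 151, p = (378 + 76)/2 = 227.
Check: 151 · 227 = 34277.

227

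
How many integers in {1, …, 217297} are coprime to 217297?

Factor: 217297 = 29 · 59 · 127.
φ(217297) = (29−1) · (59−1) · (127−1) = 28 · 58 · 126 = 204624.

204624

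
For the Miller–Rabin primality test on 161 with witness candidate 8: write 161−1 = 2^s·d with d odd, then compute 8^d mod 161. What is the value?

161 − 1 = 160 = 2^5 · 5, so d = 5.
8^1 ≡ 8 (mod 161)
8^2 ≡ 8^2 = 64 ≡ 64 (mod 161)
8^4 ≡ 64^2 = 4096 ≡ 71 (mod 161)
5 = 4 + 1 in binary powers of 2.
So 8^5 ≡ 71 · 8 ≡ 85 (mod 161).
Squaring chain: 85 → 141 → 78 → 127 → 29; never reaches −1, so base 8 is a Miller–Rabin witness that 161 is composite.

85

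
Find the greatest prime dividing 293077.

89

293077 = 37 · 7921
7921 = 89 · 89
89 = 89 · 1
So 293077 = 37 · 89^2; the largest prime factor is 89.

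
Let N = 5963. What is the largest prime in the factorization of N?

89

5963 = 67 · 89
89 is prime.
So 5963 = 67 · 89; the largest prime factor is 89.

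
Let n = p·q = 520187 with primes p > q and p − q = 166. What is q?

643

Since p = q + 166, we have 520187 = q(q + 166), so q² + 166q − 520187 = 0.
Discriminant: 166² + 4·520187 = 27556 + 2080748 = 2108304; √2108304 = 1452.
q = (−166 + 1452)/2 = 643, and p = q + 166 = 809.
Check: 643 · 809 = 520187.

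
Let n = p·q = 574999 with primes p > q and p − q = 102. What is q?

Since p = q + 102, we have 574999 = q(q + 102), so q² + 102q − 574999 = 0.
Discriminant: 102² + 4·574999 = 10404 + 2299996 = 2310400; √2310400 = 1520.
q = (−102 + 1520)/2 = 709, and p = q + 102 = 811.
Check: 709 · 811 = 574999.

709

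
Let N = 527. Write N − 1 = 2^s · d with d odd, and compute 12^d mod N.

527 − 1 = 526 = 2^1 · 263, so d = 263.
12^1 ≡ 12 (mod 527)
12^2 ≡ 12^2 = 144 ≡ 144 (mod 527)
12^4 ≡ 144^2 = 20736 ≡ 183 (mod 527)
12^8 ≡ 183^2 = 33489 ≡ 288 (mod 527)
12^16 ≡ 288^2 = 82944 ≡ 205 (mod 527)
12^32 ≡ 205^2 = 42025 ≡ 392 (mod 527)
12^64 ≡ 392^2 = 153664 ≡ 307 (mod 527)
12^128 ≡ 307^2 = 94249 ≡ 443 (mod 527)
12^256 ≡ 443^2 = 196249 ≡ 205 (mod 527)
263 = 256 + 4 + 2 + 1 in binary powers of 2.
So 12^263 ≡ 205 · 183 · 144 · 12 ≡ 177 (mod 527).
Squaring chain: 177; never reaches −1, so base 12 is a Miller–Rabin witness that 527 is composite.

177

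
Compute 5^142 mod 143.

25

5^1 ≡ 5 (mod 143)
5^2 ≡ 5^2 = 25 ≡ 25 (mod 143)
5^4 ≡ 25^2 = 625 ≡ 53 (mod 143)
5^8 ≡ 53^2 = 2809 ≡ 92 (mod 143)
5^16 ≡ 92^2 = 8464 ≡ 27 (mod 143)
5^32 ≡ 27^2 = 729 ≡ 14 (mod 143)
5^64 ≡ 14^2 = 196 ≡ 53 (mod 143)
5^128 ≡ 53^2 = 2809 ≡ 92 (mod 143)
142 = 128 + 8 + 4 + 2 in binary powers of 2.
So 5^142 ≡ 92 · 92 · 53 · 25 ≡ 25 (mod 143).
Since 25 ≠ 1, base 5 is a Fermat witness: 143 is composite.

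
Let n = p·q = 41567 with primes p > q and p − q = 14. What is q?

Since p = q + 14, we have 41567 = q(q + 14), so q² + 14q − 41567 = 0.
Discriminant: 14² + 4·41567 = 196 + 166268 = 166464; √166464 = 408.
q = (−14 + 408)/2 = 197, and p = q + 14 = 211.
Check: 197 · 211 = 41567.

197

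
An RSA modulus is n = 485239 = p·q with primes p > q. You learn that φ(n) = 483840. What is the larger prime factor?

φ(n) = (p−1)(q−1) = n − (p+q) + 1, so p + q = 485239 − 483840 + 1 = 1400.
p and q are the roots of t² − 1400t + 485239 = 0.
Discriminant: 1400² − 4·485239 = 1960000 − 1940956 = 19044; √19044 = 138.
q = (1400 − 138)/2 = 631, p = (1400 + 138)/2 = 769.
Check: 631 · 769 = 485239.

769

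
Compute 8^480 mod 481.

1

8^1 ≡ 8 (mod 481)
8^2 ≡ 8^2 = 64 ≡ 64 (mod 481)
8^4 ≡ 64^2 = 4096 ≡ 248 (mod 481)
8^8 ≡ 248^2 = 61504 ≡ 417 (mod 481)
8^16 ≡ 417^2 = 173889 ≡ 248 (mod 481)
8^32 ≡ 248^2 = 61504 ≡ 417 (mod 481)
8^64 ≡ 417^2 = 173889 ≡ 248 (mod 481)
8^128 ≡ 248^2 = 61504 ≡ 417 (mod 481)
8^256 ≡ 417^2 = 173889 ≡ 248 (mod 481)
480 = 256 + 128 + 64 + 32 in binary powers of 2.
So 8^480 ≡ 248 · 417 · 248 · 417 ≡ 1 (mod 481).
Since the result is 1, base 8 gives no evidence that 481 is composite.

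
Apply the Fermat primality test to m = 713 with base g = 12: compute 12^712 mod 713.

12^1 ≡ 12 (mod 713)
12^2 ≡ 12^2 = 144 ≡ 144 (mod 713)
12^4 ≡ 144^2 = 20736 ≡ 59 (mod 713)
12^8 ≡ 59^2 = 3481 ≡ 629 (mod 713)
12^16 ≡ 629^2 = 395641 ≡ 639 (mod 713)
12^32 ≡ 639^2 = 408321 ≡ 485 (mod 713)
12^64 ≡ 485^2 = 235225 ≡ 648 (mod 713)
12^128 ≡ 648^2 = 419904 ≡ 660 (mod 713)
12^256 ≡ 660^2 = 435600 ≡ 670 (mod 713)
12^512 ≡ 670^2 = 448900 ≡ 423 (mod 713)
712 = 512 + 128 + 64 + 8 in binary powers of 2.
So 12^712 ≡ 423 · 660 · 648 · 629 ≡ 100 (mod 713).
Since 100 ≠ 1, base 12 is a Fermat witness: 713 is composite.

100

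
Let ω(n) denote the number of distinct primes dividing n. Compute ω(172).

172 = 2^2 · 43
172 = 2^2 · 43, which has 2 distinct prime factors.

2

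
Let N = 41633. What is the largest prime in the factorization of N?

79

41633 = 17 · 2449
2449 = 31 · 79
79 is prime.
So 41633 = 17 · 31 · 79; the largest prime factor is 79.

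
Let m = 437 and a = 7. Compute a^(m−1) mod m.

64

7^1 ≡ 7 (mod 437)
7^2 ≡ 7^2 = 49 ≡ 49 (mod 437)
7^4 ≡ 49^2 = 2401 ≡ 216 (mod 437)
7^8 ≡ 216^2 = 46656 ≡ 334 (mod 437)
7^16 ≡ 334^2 = 111556 ≡ 121 (mod 437)
7^32 ≡ 121^2 = 14641 ≡ 220 (mod 437)
7^64 ≡ 220^2 = 48400 ≡ 330 (mod 437)
7^128 ≡ 330^2 = 108900 ≡ 87 (mod 437)
7^256 ≡ 87^2 = 7569 ≡ 140 (mod 437)
436 = 256 + 128 + 32 + 16 + 4 in binary powers of 2.
So 7^436 ≡ 140 · 87 · 220 · 121 · 216 ≡ 64 (mod 437).
Since 64 ≠ 1, base 7 is a Fermat witness: 437 is composite.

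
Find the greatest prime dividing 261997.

97

261997 = 37 · 7081
7081 = 73 · 97
97 is prime.
So 261997 = 37 · 73 · 97; the largest prime factor is 97.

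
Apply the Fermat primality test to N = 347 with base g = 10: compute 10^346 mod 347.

10^1 ≡ 10 (mod 347)
10^2 ≡ 10^2 = 100 ≡ 100 (mod 347)
10^4 ≡ 100^2 = 10000 ≡ 284 (mod 347)
10^8 ≡ 284^2 = 80656 ≡ 152 (mod 347)
10^16 ≡ 152^2 = 23104 ≡ 202 (mod 347)
10^32 ≡ 202^2 = 40804 ≡ 205 (mod 347)
10^64 ≡ 205^2 = 42025 ≡ 38 (mod 347)
10^128 ≡ 38^2 = 1444 ≡ 56 (mod 347)
10^256 ≡ 56^2 = 3136 ≡ 13 (mod 347)
346 = 256 + 64 + 16 + 8 + 2 in binary powers of 2.
So 10^346 ≡ 13 · 38 · 202 · 152 · 100 ≡ 1 (mod 347).
Since the result is 1, base 10 gives no evidence that 347 is composite.

1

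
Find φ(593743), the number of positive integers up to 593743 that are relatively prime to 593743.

Factor: 593743 = 31 · 107 · 179.
φ(593743) = (31−1) · (107−1) · (179−1) = 30 · 106 · 178 = 566040.

566040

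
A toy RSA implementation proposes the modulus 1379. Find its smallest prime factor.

7

1379 is odd.
Digit sum 20, not divisible by 3.
Ends in 9: not divisible by 5.
7: 1379 = 7·197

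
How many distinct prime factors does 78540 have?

6

78540 = 2^2 · 19635
19635 = 3 · 6545
6545 = 5 · 1309
1309 = 7 · 187
187 = 11 · 17
78540 = 2^2 · 3 · 5 · 7 · 11 · 17, which has 6 distinct prime factors.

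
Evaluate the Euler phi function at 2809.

Factor: 2809 = 53^2.
φ(2809) = 53^1·(53−1) = 2756.

2756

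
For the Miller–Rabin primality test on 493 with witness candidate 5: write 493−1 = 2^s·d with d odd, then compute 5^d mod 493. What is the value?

493 − 1 = 492 = 2^2 · 123, so d = 123.
5^1 ≡ 5 (mod 493)
5^2 ≡ 5^2 = 25 ≡ 25 (mod 493)
5^4 ≡ 25^2 = 625 ≡ 132 (mod 493)
5^8 ≡ 132^2 = 17424 ≡ 169 (mod 493)
5^16 ≡ 169^2 = 28561 ≡ 460 (mod 493)
5^32 ≡ 460^2 = 211600 ≡ 103 (mod 493)
5^64 ≡ 103^2 = 10609 ≡ 256 (mod 493)
123 = 64 + 32 + 16 + 8 + 2 + 1 in binary powers of 2.
So 5^123 ≡ 256 · 103 · 460 · 169 · 25 · 5 ≡ 419 (mod 493).
Squaring chain: 419 → 53; never reaches −1, so base 5 is a Miller–Rabin witness that 493 is composite.

419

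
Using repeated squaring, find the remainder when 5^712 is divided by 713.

5^1 ≡ 5 (mod 713)
5^2 ≡ 5^2 = 25 ≡ 25 (mod 713)
5^4 ≡ 25^2 = 625 ≡ 625 (mod 713)
5^8 ≡ 625^2 = 390625 ≡ 614 (mod 713)
5^16 ≡ 614^2 = 376996 ≡ 532 (mod 713)
5^32 ≡ 532^2 = 283024 ≡ 676 (mod 713)
5^64 ≡ 676^2 = 456976 ≡ 656 (mod 713)
5^128 ≡ 656^2 = 430336 ≡ 397 (mod 713)
5^256 ≡ 397^2 = 157609 ≡ 36 (mod 713)
5^512 ≡ 36^2 = 1296 ≡ 583 (mod 713)
712 = 512 + 128 + 64 + 8 in binary powers of 2.
So 5^712 ≡ 583 · 397 · 656 · 614 ≡ 315 (mod 713).
Since 315 ≠ 1, base 5 is a Fermat witness: 713 is composite.

315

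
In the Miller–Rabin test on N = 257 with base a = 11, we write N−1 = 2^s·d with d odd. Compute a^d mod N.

257 − 1 = 256 = 2^8 · 1, so d = 1.
11^1 ≡ 11 (mod 257)
1 = 1 in binary powers of 2.
So 11^1 ≡ 11 ≡ 11 (mod 257).
Squaring chain: 11 → 121 → 249 → 64 → 241 → 256 → 1 → 1; reaches −1, so base 11 does not prove 257 composite.

11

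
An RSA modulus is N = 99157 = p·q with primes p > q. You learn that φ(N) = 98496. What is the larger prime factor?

433

φ(n) = (p−1)(q−1) = n − (p+q) + 1, so p + q = 99157 − 98496 + 1 = 662.
p and q are the roots of t² − 662t + 99157 = 0.
Discriminant: 662² − 4·99157 = 438244 − 396628 = 41616; √41616 = 204.
q = (662 − 204)/2 = 229, p = (662 + 204)/2 = 433.
Check: 229 · 433 = 99157.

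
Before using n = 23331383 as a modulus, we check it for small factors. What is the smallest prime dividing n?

23331383 is odd.
Digit sum 26, not divisible by 3.
Ends in 3: not divisible by 5.
7: 23331383 = 7·3333054 + 5
11: 23331383 = 11·2121034 + 9
13: 23331383 = 13·1794721 + 10
17: 23331383 = 17·1372434 + 5
19: 23331383 = 19·1227967 + 10
23: 23331383 = 23·1014407 + 22
29: 23331383 = 29·804530 + 13
31: 23331383 = 31·752625 + 8
37: 23331383 = 37·630577 + 34
41: 23331383 = 41·569058 + 5
43: 23331383 = 43·542590 + 13
47: 23331383 = 47·496412 + 19
53: 23331383 = 53·440214 + 41
59: 23331383 = 59·395447 + 10
61: 23331383 = 61·382481 + 42
67: 23331383 = 67·348229 + 40
71: 23331383 = 71·328611 + 2
73: 23331383 = 73·319607 + 72
79: 23331383 = 79·295333 + 76
83: 23331383 = 83·281101

83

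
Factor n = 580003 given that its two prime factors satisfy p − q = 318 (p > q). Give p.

Since p = q + 318, we have 580003 = q(q + 318), so q² + 318q − 580003 = 0.
Discriminant: 318² + 4·580003 = 101124 + 2320012 = 2421136; √2421136 = 1556.
q = (−318 + 1556)/2 = 619, and p = q + 318 = 937.
Check: 619 · 937 = 580003.

937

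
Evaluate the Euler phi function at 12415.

9120

Factor: 12415 = 5 · 13 · 191.
φ(12415) = (5−1) · (13−1) · (191−1) = 4 · 12 · 190 = 9120.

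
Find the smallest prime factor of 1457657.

43

1457657 is odd.
Digit sum 35, not divisible by 3.
Ends in 7: not divisible by 5.
7: 1457657 = 7·208236 + 5
11: 1457657 = 11·132514 + 3
13: 1457657 = 13·112127 + 6
17: 1457657 = 17·85744 + 9
19: 1457657 = 19·76718 + 15
23: 1457657 = 23·63376 + 9
29: 1457657 = 29·50264 + 1
31: 1457657 = 31·47021 + 6
37: 1457657 = 37·39396 + 5
41: 1457657 = 41·35552 + 25
43: 1457657 = 43·33899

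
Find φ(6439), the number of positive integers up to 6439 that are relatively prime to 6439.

6256

Factor: 6439 = 47 · 137.
φ(6439) = (47−1) · (137−1) = 46 · 136 = 6256.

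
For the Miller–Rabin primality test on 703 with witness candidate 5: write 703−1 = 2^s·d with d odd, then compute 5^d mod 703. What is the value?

438

703 − 1 = 702 = 2^1 · 351, so d = 351.
5^1 ≡ 5 (mod 703)
5^2 ≡ 5^2 = 25 ≡ 25 (mod 703)
5^4 ≡ 25^2 = 625 ≡ 625 (mod 703)
5^8 ≡ 625^2 = 390625 ≡ 460 (mod 703)
5^16 ≡ 460^2 = 211600 ≡ 700 (mod 703)
5^32 ≡ 700^2 = 490000 ≡ 9 (mod 703)
5^64 ≡ 9^2 = 81 ≡ 81 (mod 703)
5^128 ≡ 81^2 = 6561 ≡ 234 (mod 703)
5^256 ≡ 234^2 = 54756 ≡ 625 (mod 703)
351 = 256 + 64 + 16 + 8 + 4 + 2 + 1 in binary powers of 2.
So 5^351 ≡ 625 · 81 · 700 · 460 · 625 · 25 · 5 ≡ 438 (mod 703).
Squaring chain: 438; never reaches −1, so base 5 is a Miller–Rabin witness that 703 is composite.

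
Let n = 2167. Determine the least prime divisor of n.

11

2167 is odd.
Digit sum 16, not divisible by 3.
Ends in 7: not divisible by 5.
7: 2167 = 7·309 + 4
11: 2167 = 11·197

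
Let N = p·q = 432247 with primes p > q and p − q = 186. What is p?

Since p = q + 186, we have 432247 = q(q + 186), so q² + 186q − 432247 = 0.
Discriminant: 186² + 4·432247 = 34596 + 1728988 = 1763584; √1763584 = 1328.
q = (−186 + 1328)/2 = 571, and p = q + 186 = 757.
Check: 571 · 757 = 432247.

757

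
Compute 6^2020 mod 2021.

1511

6^1 ≡ 6 (mod 2021)
6^2 ≡ 6^2 = 36 ≡ 36 (mod 2021)
6^4 ≡ 36^2 = 1296 ≡ 1296 (mod 2021)
6^8 ≡ 1296^2 = 1679616 ≡ 165 (mod 2021)
6^16 ≡ 165^2 = 27225 ≡ 952 (mod 2021)
6^32 ≡ 952^2 = 906304 ≡ 896 (mod 2021)
6^64 ≡ 896^2 = 802816 ≡ 479 (mod 2021)
6^128 ≡ 479^2 = 229441 ≡ 1068 (mod 2021)
6^256 ≡ 1068^2 = 1140624 ≡ 780 (mod 2021)
6^512 ≡ 780^2 = 608400 ≡ 79 (mod 2021)
6^1024 ≡ 79^2 = 6241 ≡ 178 (mod 2021)
2020 = 1024 + 512 + 256 + 128 + 64 + 32 + 4 in binary powers of 2.
So 6^2020 ≡ 178 · 79 · 780 · 1068 · 479 · 896 · 1296 ≡ 1511 (mod 2021).
Since 1511 ≠ 1, base 6 is a Fermat witness: 2021 is composite.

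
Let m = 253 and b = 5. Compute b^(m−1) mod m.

5^1 ≡ 5 (mod 253)
5^2 ≡ 5^2 = 25 ≡ 25 (mod 253)
5^4 ≡ 25^2 = 625 ≡ 119 (mod 253)
5^8 ≡ 119^2 = 14161 ≡ 246 (mod 253)
5^16 ≡ 246^2 = 60516 ≡ 49 (mod 253)
5^32 ≡ 49^2 = 2401 ≡ 124 (mod 253)
5^64 ≡ 124^2 = 15376 ≡ 196 (mod 253)
5^128 ≡ 196^2 = 38416 ≡ 213 (mod 253)
252 = 128 + 64 + 32 + 16 + 8 + 4 in binary powers of 2.
So 5^252 ≡ 213 · 196 · 124 · 49 · 246 · 119 ≡ 124 (mod 253).
Since 124 ≠ 1, base 5 is a Fermat witness: 253 is composite.

124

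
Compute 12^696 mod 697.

611

12^1 ≡ 12 (mod 697)
12^2 ≡ 12^2 = 144 ≡ 144 (mod 697)
12^4 ≡ 144^2 = 20736 ≡ 523 (mod 697)
12^8 ≡ 523^2 = 273529 ≡ 305 (mod 697)
12^16 ≡ 305^2 = 93025 ≡ 324 (mod 697)
12^32 ≡ 324^2 = 104976 ≡ 426 (mod 697)
12^64 ≡ 426^2 = 181476 ≡ 256 (mod 697)
12^128 ≡ 256^2 = 65536 ≡ 18 (mod 697)
12^256 ≡ 18^2 = 324 ≡ 324 (mod 697)
12^512 ≡ 324^2 = 104976 ≡ 426 (mod 697)
696 = 512 + 128 + 32 + 16 + 8 in binary powers of 2.
So 12^696 ≡ 426 · 18 · 426 · 324 · 305 ≡ 611 (mod 697).
Since 611 ≠ 1, base 12 is a Fermat witness: 697 is composite.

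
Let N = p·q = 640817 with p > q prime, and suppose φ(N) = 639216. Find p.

829

φ(n) = (p−1)(q−1) = n − (p+q) + 1, so p + q = 640817 − 639216 + 1 = 1602.
p and q are the roots of t² − 1602t + 640817 = 0.
Discriminant: 1602² − 4·640817 = 2566404 − 2563268 = 3136; √3136 = 56.
q = (1602 − 56)/2 = 773, p = (1602 + 56)/2 = 829.
Check: 773 · 829 = 640817.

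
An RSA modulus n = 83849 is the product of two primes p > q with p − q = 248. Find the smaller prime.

191

Since p = q + 248, we have 83849 = q(q + 248), so q² + 248q − 83849 = 0.
Discriminant: 248² + 4·83849 = 61504 + 335396 = 396900; √396900 = 630.
q = (−248 + 630)/2 = 191, and p = q + 248 = 439.
Check: 191 · 439 = 83849.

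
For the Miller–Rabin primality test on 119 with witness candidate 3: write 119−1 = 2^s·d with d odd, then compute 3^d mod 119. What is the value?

75

119 − 1 = 118 = 2^1 · 59, so d = 59.
3^1 ≡ 3 (mod 119)
3^2 ≡ 3^2 = 9 ≡ 9 (mod 119)
3^4 ≡ 9^2 = 81 ≡ 81 (mod 119)
3^8 ≡ 81^2 = 6561 ≡ 16 (mod 119)
3^16 ≡ 16^2 = 256 ≡ 18 (mod 119)
3^32 ≡ 18^2 = 324 ≡ 86 (mod 119)
59 = 32 + 16 + 8 + 2 + 1 in binary powers of 2.
So 3^59 ≡ 86 · 18 · 16 · 9 · 3 ≡ 75 (mod 119).
Squaring chain: 75; never reaches −1, so base 3 is a Miller–Rabin witness that 119 is composite.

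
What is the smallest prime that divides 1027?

1027 is odd.
Digit sum 10, not divisible by 3.
Ends in 7: not divisible by 5.
7: 1027 = 7·146 + 5
11: 1027 = 11·93 + 4
13: 1027 = 13·79

13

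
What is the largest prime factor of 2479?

2479 = 37 · 67
67 is prime.
So 2479 = 37 · 67; the largest prime factor is 67.

67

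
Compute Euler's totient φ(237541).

Factor: 237541 = 17 · 89 · 157.
φ(237541) = (17−1) · (89−1) · (157−1) = 16 · 88 · 156 = 219648.

219648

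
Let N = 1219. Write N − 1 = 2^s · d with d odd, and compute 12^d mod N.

1219 − 1 = 1218 = 2^1 · 609, so d = 609.
12^1 ≡ 12 (mod 1219)
12^2 ≡ 12^2 = 144 ≡ 144 (mod 1219)
12^4 ≡ 144^2 = 20736 ≡ 13 (mod 1219)
12^8 ≡ 13^2 = 169 ≡ 169 (mod 1219)
12^16 ≡ 169^2 = 28561 ≡ 524 (mod 1219)
12^32 ≡ 524^2 = 274576 ≡ 301 (mod 1219)
12^64 ≡ 301^2 = 90601 ≡ 395 (mod 1219)
12^128 ≡ 395^2 = 156025 ≡ 1212 (mod 1219)
12^256 ≡ 1212^2 = 1468944 ≡ 49 (mod 1219)
12^512 ≡ 49^2 = 2401 ≡ 1182 (mod 1219)
609 = 512 + 64 + 32 + 1 in binary powers of 2.
So 12^609 ≡ 1182 · 395 · 301 · 12 ≡ 634 (mod 1219).
Squaring chain: 634; never reaches −1, so base 12 is a Miller–Rabin witness that 1219 is composite.

634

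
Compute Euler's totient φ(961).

930

Factor: 961 = 31^2.
φ(961) = 31^1·(31−1) = 930.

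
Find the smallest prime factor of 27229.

73

27229 is odd.
Digit sum 22, not divisible by 3.
Ends in 9: not divisible by 5.
7: 27229 = 7·3889 + 6
11: 27229 = 11·2475 + 4
13: 27229 = 13·2094 + 7
17: 27229 = 17·1601 + 12
19: 27229 = 19·1433 + 2
23: 27229 = 23·1183 + 20
29: 27229 = 29·938 + 27
31: 27229 = 31·878 + 11
37: 27229 = 37·735 + 34
41: 27229 = 41·664 + 5
43: 27229 = 43·633 + 10
47: 27229 = 47·579 + 16
53: 27229 = 53·513 + 40
59: 27229 = 59·461 + 30
61: 27229 = 61·446 + 23
67: 27229 = 67·406 + 27
71: 27229 = 71·383 + 36
73: 27229 = 73·373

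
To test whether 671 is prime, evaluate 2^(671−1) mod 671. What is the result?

353

2^1 ≡ 2 (mod 671)
2^2 ≡ 2^2 = 4 ≡ 4 (mod 671)
2^4 ≡ 4^2 = 16 ≡ 16 (mod 671)
2^8 ≡ 16^2 = 256 ≡ 256 (mod 671)
2^16 ≡ 256^2 = 65536 ≡ 449 (mod 671)
2^32 ≡ 449^2 = 201601 ≡ 301 (mod 671)
2^64 ≡ 301^2 = 90601 ≡ 16 (mod 671)
2^128 ≡ 16^2 = 256 ≡ 256 (mod 671)
2^256 ≡ 256^2 = 65536 ≡ 449 (mod 671)
2^512 ≡ 449^2 = 201601 ≡ 301 (mod 671)
670 = 512 + 128 + 16 + 8 + 4 + 2 in binary powers of 2.
So 2^670 ≡ 301 · 256 · 449 · 256 · 16 · 4 ≡ 353 (mod 671).
Since 353 ≠ 1, base 2 is a Fermat witness: 671 is composite.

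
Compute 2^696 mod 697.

18

2^1 ≡ 2 (mod 697)
2^2 ≡ 2^2 = 4 ≡ 4 (mod 697)
2^4 ≡ 4^2 = 16 ≡ 16 (mod 697)
2^8 ≡ 16^2 = 256 ≡ 256 (mod 697)
2^16 ≡ 256^2 = 65536 ≡ 18 (mod 697)
2^32 ≡ 18^2 = 324 ≡ 324 (mod 697)
2^64 ≡ 324^2 = 104976 ≡ 426 (mod 697)
2^128 ≡ 426^2 = 181476 ≡ 256 (mod 697)
2^256 ≡ 256^2 = 65536 ≡ 18 (mod 697)
2^512 ≡ 18^2 = 324 ≡ 324 (mod 697)
696 = 512 + 128 + 32 + 16 + 8 in binary powers of 2.
So 2^696 ≡ 324 · 256 · 324 · 18 · 256 ≡ 18 (mod 697).
Since 18 ≠ 1, base 2 is a Fermat witness: 697 is composite.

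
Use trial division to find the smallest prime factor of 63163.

83

63163 is odd.
Digit sum 19, not divisible by 3.
Ends in 3: not divisible by 5.
7: 63163 = 7·9023 + 2
11: 63163 = 11·5742 + 1
13: 63163 = 13·4858 + 9
17: 63163 = 17·3715 + 8
19: 63163 = 19·3324 + 7
23: 63163 = 23·2746 + 5
29: 63163 = 29·2178 + 1
31: 63163 = 31·2037 + 16
37: 63163 = 37·1707 + 4
41: 63163 = 41·1540 + 23
43: 63163 = 43·1468 + 39
47: 63163 = 47·1343 + 42
53: 63163 = 53·1191 + 40
59: 63163 = 59·1070 + 33
61: 63163 = 61·1035 + 28
67: 63163 = 67·942 + 49
71: 63163 = 71·889 + 44
73: 63163 = 73·865 + 18
79: 63163 = 79·799 + 42
83: 63163 = 83·761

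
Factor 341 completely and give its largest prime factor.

31

341 = 11 · 31
31 is prime.
So 341 = 11 · 31; the largest prime factor is 31.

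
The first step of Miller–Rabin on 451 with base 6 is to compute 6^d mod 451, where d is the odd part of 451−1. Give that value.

219

451 − 1 = 450 = 2^1 · 225, so d = 225.
6^1 ≡ 6 (mod 451)
6^2 ≡ 6^2 = 36 ≡ 36 (mod 451)
6^4 ≡ 36^2 = 1296 ≡ 394 (mod 451)
6^8 ≡ 394^2 = 155236 ≡ 92 (mod 451)
6^16 ≡ 92^2 = 8464 ≡ 346 (mod 451)
6^32 ≡ 346^2 = 119716 ≡ 201 (mod 451)
6^64 ≡ 201^2 = 40401 ≡ 262 (mod 451)
6^128 ≡ 262^2 = 68644 ≡ 92 (mod 451)
225 = 128 + 64 + 32 + 1 in binary powers of 2.
So 6^225 ≡ 92 · 262 · 201 · 6 ≡ 219 (mod 451).
Squaring chain: 219; never reaches −1, so base 6 is a Miller–Rabin witness that 451 is composite.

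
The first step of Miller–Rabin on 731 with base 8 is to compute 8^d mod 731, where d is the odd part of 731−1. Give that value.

94

731 − 1 = 730 = 2^1 · 365, so d = 365.
8^1 ≡ 8 (mod 731)
8^2 ≡ 8^2 = 64 ≡ 64 (mod 731)
8^4 ≡ 64^2 = 4096 ≡ 441 (mod 731)
8^8 ≡ 441^2 = 194481 ≡ 35 (mod 731)
8^16 ≡ 35^2 = 1225 ≡ 494 (mod 731)
8^32 ≡ 494^2 = 244036 ≡ 613 (mod 731)
8^64 ≡ 613^2 = 375769 ≡ 35 (mod 731)
8^128 ≡ 35^2 = 1225 ≡ 494 (mod 731)
8^256 ≡ 494^2 = 244036 ≡ 613 (mod 731)
365 = 256 + 64 + 32 + 8 + 4 + 1 in binary powers of 2.
So 8^365 ≡ 613 · 35 · 613 · 35 · 441 · 8 ≡ 94 (mod 731).
Squaring chain: 94; never reaches −1, so base 8 is a Miller–Rabin witness that 731 is composite.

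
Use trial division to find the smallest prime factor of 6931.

6931 is odd.
Digit sum 19, not divisible by 3.
Ends in 1: not divisible by 5.
7: 6931 = 7·990 + 1
11: 6931 = 11·630 + 1
13: 6931 = 13·533 + 2
17: 6931 = 17·407 + 12
19: 6931 = 19·364 + 15
23: 6931 = 23·301 + 8
29: 6931 = 29·239

29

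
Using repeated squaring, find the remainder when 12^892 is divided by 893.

12^1 ≡ 12 (mod 893)
12^2 ≡ 12^2 = 144 ≡ 144 (mod 893)
12^4 ≡ 144^2 = 20736 ≡ 197 (mod 893)
12^8 ≡ 197^2 = 38809 ≡ 410 (mod 893)
12^16 ≡ 410^2 = 168100 ≡ 216 (mod 893)
12^32 ≡ 216^2 = 46656 ≡ 220 (mod 893)
12^64 ≡ 220^2 = 48400 ≡ 178 (mod 893)
12^128 ≡ 178^2 = 31684 ≡ 429 (mod 893)
12^256 ≡ 429^2 = 184041 ≡ 83 (mod 893)
12^512 ≡ 83^2 = 6889 ≡ 638 (mod 893)
892 = 512 + 256 + 64 + 32 + 16 + 8 + 4 in binary powers of 2.
So 12^892 ≡ 638 · 83 · 178 · 220 · 216 · 410 · 197 ≡ 178 (mod 893).
Since 178 ≠ 1, base 12 is a Fermat witness: 893 is composite.

178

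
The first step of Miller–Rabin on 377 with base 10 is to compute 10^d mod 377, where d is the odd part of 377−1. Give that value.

108

377 − 1 = 376 = 2^3 · 47, so d = 47.
10^1 ≡ 10 (mod 377)
10^2 ≡ 10^2 = 100 ≡ 100 (mod 377)
10^4 ≡ 100^2 = 10000 ≡ 198 (mod 377)
10^8 ≡ 198^2 = 39204 ≡ 373 (mod 377)
10^16 ≡ 373^2 = 139129 ≡ 16 (mod 377)
10^32 ≡ 16^2 = 256 ≡ 256 (mod 377)
47 = 32 + 8 + 4 + 2 + 1 in binary powers of 2.
So 10^47 ≡ 256 · 373 · 198 · 100 · 10 ≡ 108 (mod 377).
Squaring chain: 108 → 354 → 152; never reaches −1, so base 10 is a Miller–Rabin witness that 377 is composite.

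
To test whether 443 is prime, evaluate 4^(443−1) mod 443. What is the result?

1

4^1 ≡ 4 (mod 443)
4^2 ≡ 4^2 = 16 ≡ 16 (mod 443)
4^4 ≡ 16^2 = 256 ≡ 256 (mod 443)
4^8 ≡ 256^2 = 65536 ≡ 415 (mod 443)
4^16 ≡ 415^2 = 172225 ≡ 341 (mod 443)
4^32 ≡ 341^2 = 116281 ≡ 215 (mod 443)
4^64 ≡ 215^2 = 46225 ≡ 153 (mod 443)
4^128 ≡ 153^2 = 23409 ≡ 373 (mod 443)
4^256 ≡ 373^2 = 139129 ≡ 27 (mod 443)
442 = 256 + 128 + 32 + 16 + 8 + 2 in binary powers of 2.
So 4^442 ≡ 27 · 373 · 215 · 341 · 415 · 16 ≡ 1 (mod 443).
Since the result is 1, base 4 gives no evidence that 443 is composite.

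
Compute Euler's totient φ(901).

Factor: 901 = 17 · 53.
φ(901) = (17−1) · (53−1) = 16 · 52 = 832.

832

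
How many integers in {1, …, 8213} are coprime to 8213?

7980

Factor: 8213 = 43 · 191.
φ(8213) = (43−1) · (191−1) = 42 · 190 = 7980.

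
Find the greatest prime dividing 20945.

20945 = 5 · 4189
4189 = 59 · 71
71 is prime.
So 20945 = 5 · 59 · 71; the largest prime factor is 71.

71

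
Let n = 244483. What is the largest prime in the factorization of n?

244483 = 41 · 5963
5963 = 67 · 89
89 is prime.
So 244483 = 41 · 67 · 89; the largest prime factor is 89.

89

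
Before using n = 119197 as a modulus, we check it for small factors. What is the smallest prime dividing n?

119197 is odd.
Digit sum 28, not divisible by 3.
Ends in 7: not divisible by 5.
7: 119197 = 7·17028 + 1
11: 119197 = 11·10836 + 1
13: 119197 = 13·9169

13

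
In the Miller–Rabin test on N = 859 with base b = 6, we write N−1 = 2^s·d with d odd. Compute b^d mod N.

859 − 1 = 858 = 2^1 · 429, so d = 429.
6^1 ≡ 6 (mod 859)
6^2 ≡ 6^2 = 36 ≡ 36 (mod 859)
6^4 ≡ 36^2 = 1296 ≡ 437 (mod 859)
6^8 ≡ 437^2 = 190969 ≡ 271 (mod 859)
6^16 ≡ 271^2 = 73441 ≡ 426 (mod 859)
6^32 ≡ 426^2 = 181476 ≡ 227 (mod 859)
6^64 ≡ 227^2 = 51529 ≡ 848 (mod 859)
6^128 ≡ 848^2 = 719104 ≡ 121 (mod 859)
6^256 ≡ 121^2 = 14641 ≡ 38 (mod 859)
429 = 256 + 128 + 32 + 8 + 4 + 1 in binary powers of 2.
So 6^429 ≡ 38 · 121 · 227 · 271 · 437 · 6 ≡ 1 (mod 859).
Since 6^d ≡ 1 (mod 859), base 6 does not prove 859 composite.

1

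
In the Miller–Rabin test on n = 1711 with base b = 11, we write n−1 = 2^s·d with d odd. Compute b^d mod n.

1711 − 1 = 1710 = 2^1 · 855, so d = 855.
11^1 ≡ 11 (mod 1711)
11^2 ≡ 11^2 = 121 ≡ 121 (mod 1711)
11^4 ≡ 121^2 = 14641 ≡ 953 (mod 1711)
11^8 ≡ 953^2 = 908209 ≡ 1379 (mod 1711)
11^16 ≡ 1379^2 = 1901641 ≡ 720 (mod 1711)
11^32 ≡ 720^2 = 518400 ≡ 1678 (mod 1711)
11^64 ≡ 1678^2 = 2815684 ≡ 1089 (mod 1711)
11^128 ≡ 1089^2 = 1185921 ≡ 198 (mod 1711)
11^256 ≡ 198^2 = 39204 ≡ 1562 (mod 1711)
11^512 ≡ 1562^2 = 2439844 ≡ 1669 (mod 1711)
855 = 512 + 256 + 64 + 16 + 4 + 2 + 1 in binary powers of 2.
So 11^855 ≡ 1669 · 1562 · 1089 · 720 · 953 · 121 · 11 ≡ 1294 (mod 1711).
Squaring chain: 1294; never reaches −1, so base 11 is a Miller–Rabin witness that 1711 is composite.

1294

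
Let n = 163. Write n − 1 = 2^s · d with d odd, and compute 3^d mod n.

163 − 1 = 162 = 2^1 · 81, so d = 81.
3^1 ≡ 3 (mod 163)
3^2 ≡ 3^2 = 9 ≡ 9 (mod 163)
3^4 ≡ 9^2 = 81 ≡ 81 (mod 163)
3^8 ≡ 81^2 = 6561 ≡ 41 (mod 163)
3^16 ≡ 41^2 = 1681 ≡ 51 (mod 163)
3^32 ≡ 51^2 = 2601 ≡ 156 (mod 163)
3^64 ≡ 156^2 = 24336 ≡ 49 (mod 163)
81 = 64 + 16 + 1 in binary powers of 2.
So 3^81 ≡ 49 · 51 · 3 ≡ 162 (mod 163).
Since 3^d ≡ 162 (mod 163), base 3 does not prove 163 composite.

162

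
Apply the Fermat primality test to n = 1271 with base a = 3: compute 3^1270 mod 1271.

3^1 ≡ 3 (mod 1271)
3^2 ≡ 3^2 = 9 ≡ 9 (mod 1271)
3^4 ≡ 9^2 = 81 ≡ 81 (mod 1271)
3^8 ≡ 81^2 = 6561 ≡ 206 (mod 1271)
3^16 ≡ 206^2 = 42436 ≡ 493 (mod 1271)
3^32 ≡ 493^2 = 243049 ≡ 288 (mod 1271)
3^64 ≡ 288^2 = 82944 ≡ 329 (mod 1271)
3^128 ≡ 329^2 = 108241 ≡ 206 (mod 1271)
3^256 ≡ 206^2 = 42436 ≡ 493 (mod 1271)
3^512 ≡ 493^2 = 243049 ≡ 288 (mod 1271)
3^1024 ≡ 288^2 = 82944 ≡ 329 (mod 1271)
1270 = 1024 + 128 + 64 + 32 + 16 + 4 + 2 in binary powers of 2.
So 3^1270 ≡ 329 · 206 · 329 · 288 · 493 · 81 · 9 ≡ 893 (mod 1271).
Since 893 ≠ 1, base 3 is a Fermat witness: 1271 is composite.

893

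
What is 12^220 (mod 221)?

157

12^1 ≡ 12 (mod 221)
12^2 ≡ 12^2 = 144 ≡ 144 (mod 221)
12^4 ≡ 144^2 = 20736 ≡ 183 (mod 221)
12^8 ≡ 183^2 = 33489 ≡ 118 (mod 221)
12^16 ≡ 118^2 = 13924 ≡ 1 (mod 221)
12^32 ≡ 1^2 = 1 ≡ 1 (mod 221)
12^64 ≡ 1^2 = 1 ≡ 1 (mod 221)
12^128 ≡ 1^2 = 1 ≡ 1 (mod 221)
220 = 128 + 64 + 16 + 8 + 4 in binary powers of 2.
So 12^220 ≡ 1 · 1 · 1 · 118 · 183 ≡ 157 (mod 221).
Since 157 ≠ 1, base 12 is a Fermat witness: 221 is composite.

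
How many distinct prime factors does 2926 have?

2926 = 2 · 1463
1463 = 7 · 209
209 = 11 · 19
2926 = 2 · 7 · 11 · 19, which has 4 distinct prime factors.

4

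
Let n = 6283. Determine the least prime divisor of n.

61

6283 is odd.
Digit sum 19, not divisible by 3.
Ends in 3: not divisible by 5.
7: 6283 = 7·897 + 4
11: 6283 = 11·571 + 2
13: 6283 = 13·483 + 4
17: 6283 = 17·369 + 10
19: 6283 = 19·330 + 13
23: 6283 = 23·273 + 4
29: 6283 = 29·216 + 19
31: 6283 = 31·202 + 21
37: 6283 = 37·169 + 30
41: 6283 = 41·153 + 10
43: 6283 = 43·146 + 5
47: 6283 = 47·133 + 32
53: 6283 = 53·118 + 29
59: 6283 = 59·106 + 29
61: 6283 = 61·103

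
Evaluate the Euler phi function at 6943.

Factor: 6943 = 53 · 131.
φ(6943) = (53−1) · (131−1) = 52 · 130 = 6760.

6760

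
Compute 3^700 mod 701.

1

3^1 ≡ 3 (mod 701)
3^2 ≡ 3^2 = 9 ≡ 9 (mod 701)
3^4 ≡ 9^2 = 81 ≡ 81 (mod 701)
3^8 ≡ 81^2 = 6561 ≡ 252 (mod 701)
3^16 ≡ 252^2 = 63504 ≡ 414 (mod 701)
3^32 ≡ 414^2 = 171396 ≡ 352 (mod 701)
3^64 ≡ 352^2 = 123904 ≡ 528 (mod 701)
3^128 ≡ 528^2 = 278784 ≡ 487 (mod 701)
3^256 ≡ 487^2 = 237169 ≡ 231 (mod 701)
3^512 ≡ 231^2 = 53361 ≡ 85 (mod 701)
700 = 512 + 128 + 32 + 16 + 8 + 4 in binary powers of 2.
So 3^700 ≡ 85 · 487 · 352 · 414 · 252 · 81 ≡ 1 (mod 701).
Since the result is 1, base 3 gives no evidence that 701 is composite.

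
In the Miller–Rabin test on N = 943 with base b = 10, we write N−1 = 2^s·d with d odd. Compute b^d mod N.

943 − 1 = 942 = 2^1 · 471, so d = 471.
10^1 ≡ 10 (mod 943)
10^2 ≡ 10^2 = 100 ≡ 100 (mod 943)
10^4 ≡ 100^2 = 10000 ≡ 570 (mod 943)
10^8 ≡ 570^2 = 324900 ≡ 508 (mod 943)
10^16 ≡ 508^2 = 258064 ≡ 625 (mod 943)
10^32 ≡ 625^2 = 390625 ≡ 223 (mod 943)
10^64 ≡ 223^2 = 49729 ≡ 693 (mod 943)
10^128 ≡ 693^2 = 480249 ≡ 262 (mod 943)
10^256 ≡ 262^2 = 68644 ≡ 748 (mod 943)
471 = 256 + 128 + 64 + 16 + 4 + 2 + 1 in binary powers of 2.
So 10^471 ≡ 748 · 262 · 693 · 625 · 570 · 100 · 10 ≡ 871 (mod 943).
Squaring chain: 871; never reaches −1, so base 10 is a Miller–Rabin witness that 943 is composite.

871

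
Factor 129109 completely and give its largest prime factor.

129109 = 41 · 3149
3149 = 47 · 67
67 is prime.
So 129109 = 41 · 47 · 67; the largest prime factor is 67.

67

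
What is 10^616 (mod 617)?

1

10^1 ≡ 10 (mod 617)
10^2 ≡ 10^2 = 100 ≡ 100 (mod 617)
10^4 ≡ 100^2 = 10000 ≡ 128 (mod 617)
10^8 ≡ 128^2 = 16384 ≡ 342 (mod 617)
10^16 ≡ 342^2 = 116964 ≡ 351 (mod 617)
10^32 ≡ 351^2 = 123201 ≡ 418 (mod 617)
10^64 ≡ 418^2 = 174724 ≡ 113 (mod 617)
10^128 ≡ 113^2 = 12769 ≡ 429 (mod 617)
10^256 ≡ 429^2 = 184041 ≡ 175 (mod 617)
10^512 ≡ 175^2 = 30625 ≡ 392 (mod 617)
616 = 512 + 64 + 32 + 8 in binary powers of 2.
So 10^616 ≡ 392 · 113 · 418 · 342 ≡ 1 (mod 617).
Since the result is 1, base 10 gives no evidence that 617 is composite.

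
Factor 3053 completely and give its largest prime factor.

71

3053 = 43 · 71
71 is prime.
So 3053 = 43 · 71; the largest prime factor is 71.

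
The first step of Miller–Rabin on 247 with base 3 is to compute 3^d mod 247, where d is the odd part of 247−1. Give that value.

247 − 1 = 246 = 2^1 · 123, so d = 123.
3^1 ≡ 3 (mod 247)
3^2 ≡ 3^2 = 9 ≡ 9 (mod 247)
3^4 ≡ 9^2 = 81 ≡ 81 (mod 247)
3^8 ≡ 81^2 = 6561 ≡ 139 (mod 247)
3^16 ≡ 139^2 = 19321 ≡ 55 (mod 247)
3^32 ≡ 55^2 = 3025 ≡ 61 (mod 247)
3^64 ≡ 61^2 = 3721 ≡ 16 (mod 247)
123 = 64 + 32 + 16 + 8 + 2 + 1 in binary powers of 2.
So 3^123 ≡ 16 · 61 · 55 · 139 · 9 · 3 ≡ 183 (mod 247).
Squaring chain: 183; never reaches −1, so base 3 is a Miller–Rabin witness that 247 is composite.

183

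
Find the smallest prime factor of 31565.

5

31565 is odd.
Digit sum 20, not divisible by 3.
Ends in 5: divisible by 5.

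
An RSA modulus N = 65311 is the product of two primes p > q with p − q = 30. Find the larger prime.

Since p = q + 30, we have 65311 = q(q + 30), so q² + 30q − 65311 = 0.
Discriminant: 30² + 4·65311 = 900 + 261244 = 262144; √262144 = 512.
q = (−30 + 512)/2 = 241, and p = q + 30 = 271.
Check: 241 · 271 = 65311.

271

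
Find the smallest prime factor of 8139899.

53

8139899 is odd.
Digit sum 47, not divisible by 3.
Ends in 9: not divisible by 5.
7: 8139899 = 7·1162842 + 5
11: 8139899 = 11·739990 + 9
13: 8139899 = 13·626146 + 1
17: 8139899 = 17·478817 + 10
19: 8139899 = 19·428415 + 14
23: 8139899 = 23·353908 + 15
29: 8139899 = 29·280686 + 5
31: 8139899 = 31·262577 + 12
37: 8139899 = 37·219997 + 10
41: 8139899 = 41·198534 + 5
43: 8139899 = 43·189299 + 42
47: 8139899 = 47·173189 + 16
53: 8139899 = 53·153583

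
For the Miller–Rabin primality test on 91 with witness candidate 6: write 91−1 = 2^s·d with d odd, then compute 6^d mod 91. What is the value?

83

91 − 1 = 90 = 2^1 · 45, so d = 45.
6^1 ≡ 6 (mod 91)
6^2 ≡ 6^2 = 36 ≡ 36 (mod 91)
6^4 ≡ 36^2 = 1296 ≡ 22 (mod 91)
6^8 ≡ 22^2 = 484 ≡ 29 (mod 91)
6^16 ≡ 29^2 = 841 ≡ 22 (mod 91)
6^32 ≡ 22^2 = 484 ≡ 29 (mod 91)
45 = 32 + 8 + 4 + 1 in binary powers of 2.
So 6^45 ≡ 29 · 29 · 22 · 6 ≡ 83 (mod 91).
Squaring chain: 83; never reaches −1, so base 6 is a Miller–Rabin witness that 91 is composite.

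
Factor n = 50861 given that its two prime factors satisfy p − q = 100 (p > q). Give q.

181

Since p = q + 100, we have 50861 = q(q + 100), so q² + 100q − 50861 = 0.
Discriminant: 100² + 4·50861 = 10000 + 203444 = 213444; √213444 = 462.
q = (−100 + 462)/2 = 181, and p = q + 100 = 281.
Check: 181 · 281 = 50861.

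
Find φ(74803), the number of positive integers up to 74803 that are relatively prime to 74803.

68040

Factor: 74803 = 19 · 31 · 127.
φ(74803) = (19−1) · (31−1) · (127−1) = 18 · 30 · 126 = 68040.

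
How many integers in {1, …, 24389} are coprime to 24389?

23548

Factor: 24389 = 29^3.
φ(24389) = 29^2·(29−1) = 23548.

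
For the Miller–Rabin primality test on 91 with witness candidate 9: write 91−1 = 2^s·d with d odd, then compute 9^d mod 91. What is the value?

1

91 − 1 = 90 = 2^1 · 45, so d = 45.
9^1 ≡ 9 (mod 91)
9^2 ≡ 9^2 = 81 ≡ 81 (mod 91)
9^4 ≡ 81^2 = 6561 ≡ 9 (mod 91)
9^8 ≡ 9^2 = 81 ≡ 81 (mod 91)
9^16 ≡ 81^2 = 6561 ≡ 9 (mod 91)
9^32 ≡ 9^2 = 81 ≡ 81 (mod 91)
45 = 32 + 8 + 4 + 1 in binary powers of 2.
So 9^45 ≡ 81 · 81 · 9 · 9 ≡ 1 (mod 91).
Since 9^d ≡ 1 (mod 91), base 9 does not prove 91 composite.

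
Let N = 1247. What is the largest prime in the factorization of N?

1247 = 29 · 43
43 is prime.
So 1247 = 29 · 43; the largest prime factor is 43.

43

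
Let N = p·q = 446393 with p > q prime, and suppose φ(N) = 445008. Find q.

φ(n) = (p−1)(q−1) = n − (p+q) + 1, so p + q = 446393 − 445008 + 1 = 1386.
p and q are the roots of t² − 1386t + 446393 = 0.
Discriminant: 1386² − 4·446393 = 1920996 − 1785572 = 135424; √135424 = 368.
q = (1386 − 368)/2 = 509, p = (1386 + 368)/2 = 877.
Check: 509 · 877 = 446393.

509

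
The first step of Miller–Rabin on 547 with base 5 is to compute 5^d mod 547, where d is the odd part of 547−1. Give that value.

546

547 − 1 = 546 = 2^1 · 273, so d = 273.
5^1 ≡ 5 (mod 547)
5^2 ≡ 5^2 = 25 ≡ 25 (mod 547)
5^4 ≡ 25^2 = 625 ≡ 78 (mod 547)
5^8 ≡ 78^2 = 6084 ≡ 67 (mod 547)
5^16 ≡ 67^2 = 4489 ≡ 113 (mod 547)
5^32 ≡ 113^2 = 12769 ≡ 188 (mod 547)
5^64 ≡ 188^2 = 35344 ≡ 336 (mod 547)
5^128 ≡ 336^2 = 112896 ≡ 214 (mod 547)
5^256 ≡ 214^2 = 45796 ≡ 395 (mod 547)
273 = 256 + 16 + 1 in binary powers of 2.
So 5^273 ≡ 395 · 113 · 5 ≡ 546 (mod 547).
Since 5^d ≡ 546 (mod 547), base 5 does not prove 547 composite.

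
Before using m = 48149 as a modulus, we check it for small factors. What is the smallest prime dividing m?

48149 is odd.
Digit sum 26, not divisible by 3.
Ends in 9: not divisible by 5.
7: 48149 = 7·6878 + 3
11: 48149 = 11·4377 + 2
13: 48149 = 13·3703 + 10
17: 48149 = 17·2832 + 5
19: 48149 = 19·2534 + 3
23: 48149 = 23·2093 + 10
29: 48149 = 29·1660 + 9
31: 48149 = 31·1553 + 6
37: 48149 = 37·1301 + 12
41: 48149 = 41·1174 + 15
43: 48149 = 43·1119 + 32
47: 48149 = 47·1024 + 21
53: 48149 = 53·908 + 25
59: 48149 = 59·816 + 5
61: 48149 = 61·789 + 20
67: 48149 = 67·718 + 43
71: 48149 = 71·678 + 11
73: 48149 = 73·659 + 42
79: 48149 = 79·609 + 38
83: 48149 = 83·580 + 9
89: 48149 = 89·541

89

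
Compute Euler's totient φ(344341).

Factor: 344341 = 53 · 73 · 89.
φ(344341) = (53−1) · (73−1) · (89−1) = 52 · 72 · 88 = 329472.

329472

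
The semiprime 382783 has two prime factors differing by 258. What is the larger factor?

761

Since p = q + 258, we have 382783 = q(q + 258), so q² + 258q − 382783 = 0.
Discriminant: 258² + 4·382783 = 66564 + 1531132 = 1597696; √1597696 = 1264.
q = (−258 + 1264)/2 = 503, and p = q + 258 = 761.
Check: 503 · 761 = 382783.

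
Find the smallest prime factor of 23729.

61

23729 is odd.
Digit sum 23, not divisible by 3.
Ends in 9: not divisible by 5.
7: 23729 = 7·3389 + 6
11: 23729 = 11·2157 + 2
13: 23729 = 13·1825 + 4
17: 23729 = 17·1395 + 14
19: 23729 = 19·1248 + 17
23: 23729 = 23·1031 + 16
29: 23729 = 29·818 + 7
31: 23729 = 31·765 + 14
37: 23729 = 37·641 + 12
41: 23729 = 41·578 + 31
43: 23729 = 43·551 + 36
47: 23729 = 47·504 + 41
53: 23729 = 53·447 + 38
59: 23729 = 59·402 + 11
61: 23729 = 61·389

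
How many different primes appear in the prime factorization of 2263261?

2263261 = 7^2 · 46189
46189 = 11 · 4199
4199 = 13 · 323
323 = 17 · 19
2263261 = 7^2 · 11 · 13 · 17 · 19, which has 5 distinct prime factors.

5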